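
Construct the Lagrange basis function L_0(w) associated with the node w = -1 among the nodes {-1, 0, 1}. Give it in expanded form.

L_0(w) = (1/2)w^2 - (1/2)w

L_0(w) = w(w - 1) / [(-1)·(-2)]
       = (w^2 - w) / (2)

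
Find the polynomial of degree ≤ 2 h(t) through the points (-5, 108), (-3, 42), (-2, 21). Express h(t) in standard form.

h(t) = 4t^2 - t + 3

Newton's divided differences:
h[-5,-3] = (42 - 108) / (-3 - (-5)) = -33
h[-3,-2] = (21 - 42) / (-2 - (-3)) = -21
h[-5,-3,-2] = (-21 - (-33)) / (-2 - (-5)) = 4
h(t) = 108 + (-33)·(t + 5) + 4·(t + 5)(t + 3)
Expanding: h(t) = 4t^2 - t + 3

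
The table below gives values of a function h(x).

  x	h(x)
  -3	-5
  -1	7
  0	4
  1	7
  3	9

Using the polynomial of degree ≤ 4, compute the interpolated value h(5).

-383/3

Using Newton's divided-difference form:
h[-3,-1] = (7 - (-5)) / (-1 - (-3)) = 6
h[-1,0] = (4 - 7) / (0 - (-1)) = -3
h[0,1] = (7 - 4) / (1 - 0) = 3
h[1,3] = (9 - 7) / (3 - 1) = 1
h[-3,-1,0] = (-3 - 6) / (0 - (-3)) = -3
h[-1,0,1] = (3 - (-3)) / (1 - (-1)) = 3
h[0,1,3] = (1 - 3) / (3 - 0) = -2/3
h[-3,-1,0,1] = (3 - (-3)) / (1 - (-3)) = 3/2
h[-1,0,1,3] = (-2/3 - 3) / (3 - (-1)) = -11/12
h[-3,-1,0,1,3] = (-11/12 - 3/2) / (3 - (-3)) = -29/72
h(5) = -5 + 6·(8) + (-3)·(8)·(6) + (3/2)·(8)·(6)·(5) + (-29/72)·(8)·(6)·(5)·(4) = -383/3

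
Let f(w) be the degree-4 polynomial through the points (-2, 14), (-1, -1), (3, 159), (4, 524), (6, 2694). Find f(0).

L_0(0) = (1)·(-3)·(-4)·(-6)/[(-1)·(-5)·(-6)·(-8)] = -3/10
L_1(0) = (2)·(-3)·(-4)·(-6)/[(1)·(-4)·(-5)·(-7)] = 36/35
L_2(0) = (2)·(1)·(-4)·(-6)/[(5)·(4)·(-1)·(-3)] = 4/5
L_3(0) = (2)·(1)·(-3)·(-6)/[(6)·(5)·(1)·(-2)] = -3/5
L_4(0) = (2)·(1)·(-3)·(-4)/[(8)·(7)·(3)·(2)] = 1/14
Sum: 14·(-3/10) + (-1)·(36/35) + 159·(4/5) + 524·(-3/5) + 2694·(1/14) = 0

0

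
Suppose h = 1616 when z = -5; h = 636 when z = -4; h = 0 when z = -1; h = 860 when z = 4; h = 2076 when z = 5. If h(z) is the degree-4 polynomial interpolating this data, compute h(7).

Using Newton's divided-difference form:
h[-5,-4] = (636 - 1616) / (-4 - (-5)) = -980
h[-4,-1] = (0 - 636) / (-1 - (-4)) = -212
h[-1,4] = (860 - 0) / (4 - (-1)) = 172
h[4,5] = (2076 - 860) / (5 - 4) = 1216
h[-5,-4,-1] = (-212 - (-980)) / (-1 - (-5)) = 192
h[-4,-1,4] = (172 - (-212)) / (4 - (-4)) = 48
h[-1,4,5] = (1216 - 172) / (5 - (-1)) = 174
h[-5,-4,-1,4] = (48 - 192) / (4 - (-5)) = -16
h[-4,-1,4,5] = (174 - 48) / (5 - (-4)) = 14
h[-5,-4,-1,4,5] = (14 - (-16)) / (5 - (-5)) = 3
h(7) = 1616 + (-980)·(12) + 192·(12)·(11) + (-16)·(12)·(11)·(8) + 3·(12)·(11)·(8)·(3) = 7808

7808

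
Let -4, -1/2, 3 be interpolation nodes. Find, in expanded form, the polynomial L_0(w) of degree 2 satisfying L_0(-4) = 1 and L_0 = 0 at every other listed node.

L_0(w) = (2/49)w^2 - (5/49)w - 3/49

L_0(w) = (w + 1/2)(w - 3) / [(-7/2)·(-7)]
       = (w^2 - (5/2)w - 3/2) / (49/2)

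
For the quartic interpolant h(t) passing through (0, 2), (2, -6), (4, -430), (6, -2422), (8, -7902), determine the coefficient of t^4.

-2

L_0(t) = (t - 2)(t - 4)(t - 6)(t - 8) / [384] = (1/384)t^4 - (5/96)t^3 + (35/96)t^2 - (25/24)t + 1
L_1(t) = t(t - 4)(t - 6)(t - 8) / [-96] = -(1/96)t^4 + (3/16)t^3 - (13/12)t^2 + 2t
L_2(t) = t(t - 2)(t - 6)(t - 8) / [64] = (1/64)t^4 - (1/4)t^3 + (19/16)t^2 - (3/2)t
L_3(t) = t(t - 2)(t - 4)(t - 8) / [-96] = -(1/96)t^4 + (7/48)t^3 - (7/12)t^2 + (2/3)t
L_4(t) = t(t - 2)(t - 4)(t - 6) / [384] = (1/384)t^4 - (1/32)t^3 + (11/96)t^2 - (1/8)t
h(t) = 2·L_0 + (-6)·L_1 + (-430)·L_2 + (-2422)·L_3 + (-7902)·L_4
Only the coefficient of t^4 is needed; take it from each L_i and combine:
2·(1/384) + (-6)·(-1/96) + (-430)·(1/64) + (-2422)·(-1/96) + (-7902)·(1/384) = -2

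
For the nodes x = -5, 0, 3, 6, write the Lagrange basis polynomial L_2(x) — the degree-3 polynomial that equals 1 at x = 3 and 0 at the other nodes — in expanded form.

L_2(x) = (x + 5)x(x - 6) / [(8)·(3)·(-3)]
       = (x^3 - x^2 - 30x) / (-72)

L_2(x) = -(1/72)x^3 + (1/72)x^2 + (5/12)x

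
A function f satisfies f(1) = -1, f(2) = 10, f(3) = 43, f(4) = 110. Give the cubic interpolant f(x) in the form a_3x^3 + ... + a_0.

f(x) = 2x^3 - x^2 - 2

L_0(x) = (x - 2)(x - 3)(x - 4) / [-6] = -(1/6)x^3 + (3/2)x^2 - (13/3)x + 4
L_1(x) = (x - 1)(x - 3)(x - 4) / [2] = (1/2)x^3 - 4x^2 + (19/2)x - 6
L_2(x) = (x - 1)(x - 2)(x - 4) / [-2] = -(1/2)x^3 + (7/2)x^2 - 7x + 4
L_3(x) = (x - 1)(x - 2)(x - 3) / [6] = (1/6)x^3 - x^2 + (11/6)x - 1
f(x) = (-1)·L_0 + 10·L_1 + 43·L_2 + 110·L_3
  (-1)·L_0(x) = (1/6)x^3 - (3/2)x^2 + (13/3)x - 4
  10·L_1(x) = 5x^3 - 40x^2 + 95x - 60
  43·L_2(x) = -(43/2)x^3 + (301/2)x^2 - 301x + 172
  110·L_3(x) = (55/3)x^3 - 110x^2 + (605/3)x - 110
Adding term by term: 2x^3 - x^2 - 2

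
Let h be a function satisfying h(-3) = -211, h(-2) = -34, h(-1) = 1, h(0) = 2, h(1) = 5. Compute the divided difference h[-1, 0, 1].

1

h[-1,0] = (2 - 1) / (0 - (-1)) = 1
h[0,1] = (5 - 2) / (1 - 0) = 3
h[-1,0,1] = (3 - 1) / (1 - (-1)) = 1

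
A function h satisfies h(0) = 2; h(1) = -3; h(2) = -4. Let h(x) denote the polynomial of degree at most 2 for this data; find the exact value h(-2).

24

Evaluate each Lagrange basis at x = -2:
L_0(-2) = (-3)·(-4)/[(-1)·(-2)] = 6
L_1(-2) = (-2)·(-4)/[(1)·(-1)] = -8
L_2(-2) = (-2)·(-3)/[(2)·(1)] = 3
Sum: 2·(6) + (-3)·(-8) + (-4)·(3) = 24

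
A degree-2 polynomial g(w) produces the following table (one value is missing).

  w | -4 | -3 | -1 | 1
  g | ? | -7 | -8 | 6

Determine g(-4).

The 3 known values determine g uniquely (degree ≤ 2).
L_0(-4) = (-3)·(-5)/[(-2)·(-4)] = 15/8
L_1(-4) = (-1)·(-5)/[(2)·(-2)] = -5/4
L_2(-4) = (-1)·(-3)/[(4)·(2)] = 3/8
Sum: (-7)·(15/8) + (-8)·(-5/4) + 6·(3/8) = -7/8

-7/8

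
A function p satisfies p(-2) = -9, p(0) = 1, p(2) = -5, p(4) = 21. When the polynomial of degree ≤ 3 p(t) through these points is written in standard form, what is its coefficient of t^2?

-2

Build the Lagrange basis polynomials:
L_0(t) = t(t - 2)(t - 4) / [-48] = -(1/48)t^3 + (1/8)t^2 - (1/6)t
L_1(t) = (t + 2)(t - 2)(t - 4) / [16] = (1/16)t^3 - (1/4)t^2 - (1/4)t + 1
L_2(t) = (t + 2)t(t - 4) / [-16] = -(1/16)t^3 + (1/8)t^2 + (1/2)t
L_3(t) = (t + 2)t(t - 2) / [48] = (1/48)t^3 - (1/12)t
p(t) = (-9)·L_0 + 1·L_1 + (-5)·L_2 + 21·L_3
Only the coefficient of t^2 is needed; take it from each L_i and combine:
(-9)·(1/8) + 1·(-1/4) + (-5)·(1/8) + 21·(0) = -2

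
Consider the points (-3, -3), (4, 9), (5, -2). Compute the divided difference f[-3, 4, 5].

f[-3,4] = (9 - (-3)) / (4 - (-3)) = 12/7
f[4,5] = (-2 - 9) / (5 - 4) = -11
f[-3,4,5] = (-11 - 12/7) / (5 - (-3)) = -89/56

-89/56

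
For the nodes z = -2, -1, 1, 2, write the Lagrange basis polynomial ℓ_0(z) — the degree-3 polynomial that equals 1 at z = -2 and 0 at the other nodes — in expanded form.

ℓ_0(z) = (z + 1)(z - 1)(z - 2) / [(-1)·(-3)·(-4)]
       = (z^3 - 2z^2 - z + 2) / (-12)

ℓ_0(z) = -(1/12)z^3 + (1/6)z^2 + (1/12)z - 1/6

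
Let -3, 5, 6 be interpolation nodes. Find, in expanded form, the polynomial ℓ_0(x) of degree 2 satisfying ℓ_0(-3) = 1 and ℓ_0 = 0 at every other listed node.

ℓ_0(x) = (1/72)x^2 - (11/72)x + 5/12

ℓ_0(x) = (x - 5)(x - 6) / [(-8)·(-9)]
       = (x^2 - 11x + 30) / (72)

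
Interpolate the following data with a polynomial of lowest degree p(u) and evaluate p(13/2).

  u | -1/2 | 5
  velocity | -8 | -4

Evaluate each Lagrange basis at u = 13/2:
L_0(13/2) = (3/2)/[(-11/2)] = -3/11
L_1(13/2) = (7)/[(11/2)] = 14/11
Sum: (-8)·(-3/11) + (-4)·(14/11) = -32/11

-32/11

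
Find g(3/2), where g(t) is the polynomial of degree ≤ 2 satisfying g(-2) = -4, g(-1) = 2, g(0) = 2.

Using Newton's divided-difference form:
g[-2,-1] = (2 - (-4)) / (-1 - (-2)) = 6
g[-1,0] = (2 - 2) / (0 - (-1)) = 0
g[-2,-1,0] = (0 - 6) / (0 - (-2)) = -3
g(3/2) = -4 + 6·(7/2) + (-3)·(7/2)·(5/2) = -37/4

-37/4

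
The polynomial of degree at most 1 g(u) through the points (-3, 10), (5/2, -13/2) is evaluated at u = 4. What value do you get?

-11

L_0(4) = (3/2)/[(-11/2)] = -3/11
L_1(4) = (7)/[(11/2)] = 14/11
Sum: 10·(-3/11) + (-13/2)·(14/11) = -11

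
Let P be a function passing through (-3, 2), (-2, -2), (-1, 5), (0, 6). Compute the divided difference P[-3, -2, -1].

P[-3,-2] = (-2 - 2) / (-2 - (-3)) = -4
P[-2,-1] = (5 - (-2)) / (-1 - (-2)) = 7
P[-3,-2,-1] = (7 - (-4)) / (-1 - (-3)) = 11/2

11/2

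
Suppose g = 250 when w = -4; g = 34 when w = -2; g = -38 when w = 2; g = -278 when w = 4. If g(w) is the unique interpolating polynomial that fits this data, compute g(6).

L_0(6) = (8)·(4)·(2)/[(-2)·(-6)·(-8)] = -2/3
L_1(6) = (10)·(4)·(2)/[(2)·(-4)·(-6)] = 5/3
L_2(6) = (10)·(8)·(2)/[(6)·(4)·(-2)] = -10/3
L_3(6) = (10)·(8)·(4)/[(8)·(6)·(2)] = 10/3
Sum: 250·(-2/3) + 34·(5/3) + (-38)·(-10/3) + (-278)·(10/3) = -910

-910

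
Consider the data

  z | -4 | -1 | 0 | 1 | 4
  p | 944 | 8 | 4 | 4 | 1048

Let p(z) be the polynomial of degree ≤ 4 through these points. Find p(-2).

Using Newton's divided-difference form:
p[-4,-1] = (8 - 944) / (-1 - (-4)) = -312
p[-1,0] = (4 - 8) / (0 - (-1)) = -4
p[0,1] = (4 - 4) / (1 - 0) = 0
p[1,4] = (1048 - 4) / (4 - 1) = 348
p[-4,-1,0] = (-4 - (-312)) / (0 - (-4)) = 77
p[-1,0,1] = (0 - (-4)) / (1 - (-1)) = 2
p[0,1,4] = (348 - 0) / (4 - 0) = 87
p[-4,-1,0,1] = (2 - 77) / (1 - (-4)) = -15
p[-1,0,1,4] = (87 - 2) / (4 - (-1)) = 17
p[-4,-1,0,1,4] = (17 - (-15)) / (4 - (-4)) = 4
p(-2) = 944 + (-312)·(2) + 77·(2)·(-1) + (-15)·(2)·(-1)·(-2) + 4·(2)·(-1)·(-2)·(-3) = 58

58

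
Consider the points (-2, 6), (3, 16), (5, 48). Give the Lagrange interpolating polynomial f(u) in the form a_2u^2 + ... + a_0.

Build the Lagrange basis polynomials:
L_0(u) = (u - 3)(u - 5) / [35] = (1/35)u^2 - (8/35)u + 3/7
L_1(u) = (u + 2)(u - 5) / [-10] = -(1/10)u^2 + (3/10)u + 1
L_2(u) = (u + 2)(u - 3) / [14] = (1/14)u^2 - (1/14)u - 3/7
f(u) = 6·L_0 + 16·L_1 + 48·L_2
  6·L_0(u) = (6/35)u^2 - (48/35)u + 18/7
  16·L_1(u) = -(8/5)u^2 + (24/5)u + 16
  48·L_2(u) = (24/7)u^2 - (24/7)u - 144/7
Adding term by term: 2u^2 - 2

f(u) = 2u^2 - 2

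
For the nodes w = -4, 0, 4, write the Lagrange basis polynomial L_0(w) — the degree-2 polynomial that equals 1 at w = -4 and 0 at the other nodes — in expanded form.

L_0(w) = (1/32)w^2 - (1/8)w

L_0(w) = w(w - 4) / [(-4)·(-8)]
       = (w^2 - 4w) / (32)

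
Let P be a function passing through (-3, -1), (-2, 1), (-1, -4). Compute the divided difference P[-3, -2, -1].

P[-3,-2] = (1 - (-1)) / (-2 - (-3)) = 2
P[-2,-1] = (-4 - 1) / (-1 - (-2)) = -5
P[-3,-2,-1] = (-5 - 2) / (-1 - (-3)) = -7/2

-7/2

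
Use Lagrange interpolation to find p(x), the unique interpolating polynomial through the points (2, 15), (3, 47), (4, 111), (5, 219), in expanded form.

Build the Lagrange basis polynomials:
L_0(x) = (x - 3)(x - 4)(x - 5) / [-6] = -(1/6)x^3 + 2x^2 - (47/6)x + 10
L_1(x) = (x - 2)(x - 4)(x - 5) / [2] = (1/2)x^3 - (11/2)x^2 + 19x - 20
L_2(x) = (x - 2)(x - 3)(x - 5) / [-2] = -(1/2)x^3 + 5x^2 - (31/2)x + 15
L_3(x) = (x - 2)(x - 3)(x - 4) / [6] = (1/6)x^3 - (3/2)x^2 + (13/3)x - 4
p(x) = 15·L_0 + 47·L_1 + 111·L_2 + 219·L_3
  15·L_0(x) = -(5/2)x^3 + 30x^2 - (235/2)x + 150
  47·L_1(x) = (47/2)x^3 - (517/2)x^2 + 893x - 940
  111·L_2(x) = -(111/2)x^3 + 555x^2 - (3441/2)x + 1665
  219·L_3(x) = (73/2)x^3 - (657/2)x^2 + 949x - 876
Adding term by term: 2x^3 - 2x^2 + 4x - 1

p(x) = 2x^3 - 2x^2 + 4x - 1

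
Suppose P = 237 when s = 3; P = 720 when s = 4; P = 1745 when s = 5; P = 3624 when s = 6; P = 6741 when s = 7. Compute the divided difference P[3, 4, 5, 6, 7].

P[3,4] = (720 - 237) / (4 - 3) = 483
P[4,5] = (1745 - 720) / (5 - 4) = 1025
P[5,6] = (3624 - 1745) / (6 - 5) = 1879
P[6,7] = (6741 - 3624) / (7 - 6) = 3117
P[3,4,5] = (1025 - 483) / (5 - 3) = 271
P[4,5,6] = (1879 - 1025) / (6 - 4) = 427
P[5,6,7] = (3117 - 1879) / (7 - 5) = 619
P[3,4,5,6] = (427 - 271) / (6 - 3) = 52
P[4,5,6,7] = (619 - 427) / (7 - 4) = 64
P[3,4,5,6,7] = (64 - 52) / (7 - 3) = 3

3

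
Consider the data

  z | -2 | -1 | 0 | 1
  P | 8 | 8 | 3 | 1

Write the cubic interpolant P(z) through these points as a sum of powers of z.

Build the Lagrange basis polynomials:
L_0(z) = (z + 1)z(z - 1) / [-6] = -(1/6)z^3 + (1/6)z
L_1(z) = (z + 2)z(z - 1) / [2] = (1/2)z^3 + (1/2)z^2 - z
L_2(z) = (z + 2)(z + 1)(z - 1) / [-2] = -(1/2)z^3 - z^2 + (1/2)z + 1
L_3(z) = (z + 2)(z + 1)z / [6] = (1/6)z^3 + (1/2)z^2 + (1/3)z
P(z) = 8·L_0 + 8·L_1 + 3·L_2 + 1·L_3
  8·L_0(z) = -(4/3)z^3 + (4/3)z
  8·L_1(z) = 4z^3 + 4z^2 - 8z
  3·L_2(z) = -(3/2)z^3 - 3z^2 + (3/2)z + 3
  1·L_3(z) = (1/6)z^3 + (1/2)z^2 + (1/3)z
Adding term by term: (4/3)z^3 + (3/2)z^2 - (29/6)z + 3

P(z) = (4/3)z^3 + (3/2)z^2 - (29/6)z + 3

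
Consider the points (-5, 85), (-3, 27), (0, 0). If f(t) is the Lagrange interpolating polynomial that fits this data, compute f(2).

22

Evaluate each Lagrange basis at t = 2:
L_0(2) = (5)·(2)/[(-2)·(-5)] = 1
L_1(2) = (7)·(2)/[(2)·(-3)] = -7/3
L_2(2) = (7)·(5)/[(5)·(3)] = 7/3
Sum: 85·(1) + 27·(-7/3) + 0 = 22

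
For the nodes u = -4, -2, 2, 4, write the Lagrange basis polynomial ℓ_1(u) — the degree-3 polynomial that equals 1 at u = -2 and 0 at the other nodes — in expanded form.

ℓ_1(u) = (u + 4)(u - 2)(u - 4) / [(2)·(-4)·(-6)]
       = (u^3 - 2u^2 - 16u + 32) / (48)

ℓ_1(u) = (1/48)u^3 - (1/24)u^2 - (1/3)u + 2/3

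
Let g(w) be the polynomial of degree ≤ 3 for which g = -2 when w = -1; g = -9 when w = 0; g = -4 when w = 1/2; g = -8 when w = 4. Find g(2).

Evaluate each Lagrange basis at w = 2:
L_0(2) = (2)·(3/2)·(-2)/[(-1)·(-3/2)·(-5)] = 4/5
L_1(2) = (3)·(3/2)·(-2)/[(1)·(-1/2)·(-4)] = -9/2
L_2(2) = (3)·(2)·(-2)/[(3/2)·(1/2)·(-7/2)] = 32/7
L_3(2) = (3)·(2)·(3/2)/[(5)·(4)·(7/2)] = 9/70
Sum: (-2)·(4/5) + (-9)·(-9/2) + (-4)·(32/7) + (-8)·(9/70) = 1371/70

1371/70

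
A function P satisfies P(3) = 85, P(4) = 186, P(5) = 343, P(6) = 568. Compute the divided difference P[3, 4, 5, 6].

2

P[3,4] = (186 - 85) / (4 - 3) = 101
P[4,5] = (343 - 186) / (5 - 4) = 157
P[5,6] = (568 - 343) / (6 - 5) = 225
P[3,4,5] = (157 - 101) / (5 - 3) = 28
P[4,5,6] = (225 - 157) / (6 - 4) = 34
P[3,4,5,6] = (34 - 28) / (6 - 3) = 2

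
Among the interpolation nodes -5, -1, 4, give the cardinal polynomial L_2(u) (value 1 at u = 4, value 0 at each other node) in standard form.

L_2(u) = (u + 5)(u + 1) / [(9)·(5)]
       = (u^2 + 6u + 5) / (45)

L_2(u) = (1/45)u^2 + (2/15)u + 1/9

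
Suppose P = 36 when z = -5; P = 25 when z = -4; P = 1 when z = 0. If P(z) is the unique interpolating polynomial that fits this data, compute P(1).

0

Using Newton's divided-difference form:
P[-5,-4] = (25 - 36) / (-4 - (-5)) = -11
P[-4,0] = (1 - 25) / (0 - (-4)) = -6
P[-5,-4,0] = (-6 - (-11)) / (0 - (-5)) = 1
P(1) = 36 + (-11)·(6) + 1·(6)·(5) = 0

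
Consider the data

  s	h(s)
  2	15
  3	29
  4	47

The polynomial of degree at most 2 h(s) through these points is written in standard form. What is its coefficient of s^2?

The leading coefficient equals the top divided difference h[2,3,4].
h[2,3] = (29 - 15) / (3 - 2) = 14
h[3,4] = (47 - 29) / (4 - 3) = 18
h[2,3,4] = (18 - 14) / (4 - 2) = 2

2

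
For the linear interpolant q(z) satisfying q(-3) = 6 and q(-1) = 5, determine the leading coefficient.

-1/2

Build the Lagrange basis polynomials:
L_0(z) = (z + 1) / [-2] = -(1/2)z - 1/2
L_1(z) = (z + 3) / [2] = (1/2)z + 3/2
q(z) = 6·L_0 + 5·L_1
Only the coefficient of z is needed; take it from each L_i and combine:
6·(-1/2) + 5·(1/2) = -1/2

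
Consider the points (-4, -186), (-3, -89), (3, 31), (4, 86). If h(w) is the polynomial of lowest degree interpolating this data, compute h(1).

Evaluate each Lagrange basis at w = 1:
L_0(1) = (4)·(-2)·(-3)/[(-1)·(-7)·(-8)] = -3/7
L_1(1) = (5)·(-2)·(-3)/[(1)·(-6)·(-7)] = 5/7
L_2(1) = (5)·(4)·(-3)/[(7)·(6)·(-1)] = 10/7
L_3(1) = (5)·(4)·(-2)/[(8)·(7)·(1)] = -5/7
Sum: (-186)·(-3/7) + (-89)·(5/7) + 31·(10/7) + 86·(-5/7) = -1

-1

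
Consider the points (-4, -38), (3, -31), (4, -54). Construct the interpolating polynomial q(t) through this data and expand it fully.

Newton's divided differences:
q[-4,3] = (-31 - (-38)) / (3 - (-4)) = 1
q[3,4] = (-54 - (-31)) / (4 - 3) = -23
q[-4,3,4] = (-23 - 1) / (4 - (-4)) = -3
q(t) = -38 + 1·(t + 4) + (-3)·(t + 4)(t - 3)
Expanding: q(t) = -3t^2 - 2t + 2

q(t) = -3t^2 - 2t + 2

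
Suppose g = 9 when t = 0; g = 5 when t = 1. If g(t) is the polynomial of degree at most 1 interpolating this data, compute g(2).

L_0(2) = (1)/[(-1)] = -1
L_1(2) = (2)/[(1)] = 2
Sum: 9·(-1) + 5·(2) = 1

1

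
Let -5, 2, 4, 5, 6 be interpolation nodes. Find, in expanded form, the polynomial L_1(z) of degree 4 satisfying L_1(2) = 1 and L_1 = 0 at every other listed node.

L_1(z) = -(1/168)z^4 + (5/84)z^3 + (1/168)z^2 - (125/84)z + 25/7

L_1(z) = (z + 5)(z - 4)(z - 5)(z - 6) / [(7)·(-2)·(-3)·(-4)]
       = (z^4 - 10z^3 - z^2 + 250z - 600) / (-168)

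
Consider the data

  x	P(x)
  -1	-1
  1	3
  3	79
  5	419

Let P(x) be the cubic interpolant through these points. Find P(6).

L_0(6) = (5)·(3)·(1)/[(-2)·(-4)·(-6)] = -5/16
L_1(6) = (7)·(3)·(1)/[(2)·(-2)·(-4)] = 21/16
L_2(6) = (7)·(5)·(1)/[(4)·(2)·(-2)] = -35/16
L_3(6) = (7)·(5)·(3)/[(6)·(4)·(2)] = 35/16
Sum: (-1)·(-5/16) + 3·(21/16) + 79·(-35/16) + 419·(35/16) = 748

748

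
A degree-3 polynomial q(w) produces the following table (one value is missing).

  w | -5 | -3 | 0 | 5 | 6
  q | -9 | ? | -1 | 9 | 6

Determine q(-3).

The 4 known values determine q uniquely (degree ≤ 3).
Evaluate each Lagrange basis at w = -3:
L_0(-3) = (-3)·(-8)·(-9)/[(-5)·(-10)·(-11)] = 108/275
L_1(-3) = (2)·(-8)·(-9)/[(5)·(-5)·(-6)] = 24/25
L_2(-3) = (2)·(-3)·(-9)/[(10)·(5)·(-1)] = -27/25
L_3(-3) = (2)·(-3)·(-8)/[(11)·(6)·(1)] = 8/11
Sum: (-9)·(108/275) + (-1)·(24/25) + 9·(-27/25) + 6·(8/11) = -2709/275

-2709/275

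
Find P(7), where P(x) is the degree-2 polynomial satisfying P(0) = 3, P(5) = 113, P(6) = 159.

Evaluate each Lagrange basis at x = 7:
L_0(7) = (2)·(1)/[(-5)·(-6)] = 1/15
L_1(7) = (7)·(1)/[(5)·(-1)] = -7/5
L_2(7) = (7)·(2)/[(6)·(1)] = 7/3
Sum: 3·(1/15) + 113·(-7/5) + 159·(7/3) = 213

213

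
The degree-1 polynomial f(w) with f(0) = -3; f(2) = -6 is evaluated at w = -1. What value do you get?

-3/2

Evaluate each Lagrange basis at w = -1:
L_0(-1) = (-3)/[(-2)] = 3/2
L_1(-1) = (-1)/[(2)] = -1/2
Sum: (-3)·(3/2) + (-6)·(-1/2) = -3/2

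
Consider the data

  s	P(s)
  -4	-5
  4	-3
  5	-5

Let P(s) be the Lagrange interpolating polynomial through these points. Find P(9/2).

Evaluate each Lagrange basis at s = 9/2:
L_0(9/2) = (1/2)·(-1/2)/[(-8)·(-9)] = -1/288
L_1(9/2) = (17/2)·(-1/2)/[(8)·(-1)] = 17/32
L_2(9/2) = (17/2)·(1/2)/[(9)·(1)] = 17/36
Sum: (-5)·(-1/288) + (-3)·(17/32) + (-5)·(17/36) = -63/16

-63/16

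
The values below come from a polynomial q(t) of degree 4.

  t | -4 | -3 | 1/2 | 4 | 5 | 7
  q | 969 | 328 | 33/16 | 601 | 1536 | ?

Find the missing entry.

The 5 known values determine q uniquely (degree ≤ 4).
L_0(7) = (10)·(13/2)·(3)·(2)/[(-1)·(-9/2)·(-8)·(-9)] = 65/54
L_1(7) = (11)·(13/2)·(3)·(2)/[(1)·(-7/2)·(-7)·(-8)] = -429/196
L_2(7) = (11)·(10)·(3)·(2)/[(9/2)·(7/2)·(-7/2)·(-9/2)] = 3520/1323
L_3(7) = (11)·(10)·(13/2)·(2)/[(8)·(7)·(7/2)·(-1)] = -715/98
L_4(7) = (11)·(10)·(13/2)·(3)/[(9)·(8)·(9/2)·(1)] = 715/108
Sum: 969·(65/54) + 328·(-429/196) + 33/16·(3520/1323) + 601·(-715/98) + 1536·(715/108) = 6238

6238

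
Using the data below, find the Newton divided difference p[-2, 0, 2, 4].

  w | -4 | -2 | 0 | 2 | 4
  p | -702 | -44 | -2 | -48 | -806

-13

p[-2,0] = (-2 - (-44)) / (0 - (-2)) = 21
p[0,2] = (-48 - (-2)) / (2 - 0) = -23
p[2,4] = (-806 - (-48)) / (4 - 2) = -379
p[-2,0,2] = (-23 - 21) / (2 - (-2)) = -11
p[0,2,4] = (-379 - (-23)) / (4 - 0) = -89
p[-2,0,2,4] = (-89 - (-11)) / (4 - (-2)) = -13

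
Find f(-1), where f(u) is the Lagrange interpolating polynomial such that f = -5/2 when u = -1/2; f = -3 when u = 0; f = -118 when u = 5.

-4

Evaluate each Lagrange basis at u = -1:
L_0(-1) = (-1)·(-6)/[(-1/2)·(-11/2)] = 24/11
L_1(-1) = (-1/2)·(-6)/[(1/2)·(-5)] = -6/5
L_2(-1) = (-1/2)·(-1)/[(11/2)·(5)] = 1/55
Sum: (-5/2)·(24/11) + (-3)·(-6/5) + (-118)·(1/55) = -4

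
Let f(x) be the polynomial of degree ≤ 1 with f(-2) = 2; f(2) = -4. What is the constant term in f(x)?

-1

Build the Lagrange basis polynomials:
L_0(x) = (x - 2) / [-4] = -(1/4)x + 1/2
L_1(x) = (x + 2) / [4] = (1/4)x + 1/2
f(x) = 2·L_0 + (-4)·L_1
Only the constant term is needed; take it from each L_i and combine:
2·(1/2) + (-4)·(1/2) = -1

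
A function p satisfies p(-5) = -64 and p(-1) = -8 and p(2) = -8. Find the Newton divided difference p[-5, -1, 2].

-2

p[-5,-1] = (-8 - (-64)) / (-1 - (-5)) = 14
p[-1,2] = (-8 - (-8)) / (2 - (-1)) = 0
p[-5,-1,2] = (0 - 14) / (2 - (-5)) = -2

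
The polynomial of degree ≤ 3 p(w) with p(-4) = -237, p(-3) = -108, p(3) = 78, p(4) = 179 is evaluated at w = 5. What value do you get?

L_0(5) = (8)·(2)·(1)/[(-1)·(-7)·(-8)] = -2/7
L_1(5) = (9)·(2)·(1)/[(1)·(-6)·(-7)] = 3/7
L_2(5) = (9)·(8)·(1)/[(7)·(6)·(-1)] = -12/7
L_3(5) = (9)·(8)·(2)/[(8)·(7)·(1)] = 18/7
Sum: (-237)·(-2/7) + (-108)·(3/7) + 78·(-12/7) + 179·(18/7) = 348

348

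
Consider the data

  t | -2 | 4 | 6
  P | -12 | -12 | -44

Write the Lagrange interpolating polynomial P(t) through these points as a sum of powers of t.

Build the Lagrange basis polynomials:
L_0(t) = (t - 4)(t - 6) / [48] = (1/48)t^2 - (5/24)t + 1/2
L_1(t) = (t + 2)(t - 6) / [-12] = -(1/12)t^2 + (1/3)t + 1
L_2(t) = (t + 2)(t - 4) / [16] = (1/16)t^2 - (1/8)t - 1/2
P(t) = (-12)·L_0 + (-12)·L_1 + (-44)·L_2
  (-12)·L_0(t) = -(1/4)t^2 + (5/2)t - 6
  (-12)·L_1(t) = t^2 - 4t - 12
  (-44)·L_2(t) = -(11/4)t^2 + (11/2)t + 22
Adding term by term: -2t^2 + 4t + 4

P(t) = -2t^2 + 4t + 4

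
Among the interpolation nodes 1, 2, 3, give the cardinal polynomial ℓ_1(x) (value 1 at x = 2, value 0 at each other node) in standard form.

ℓ_1(x) = (x - 1)(x - 3) / [(1)·(-1)]
       = (x^2 - 4x + 3) / (-1)

ℓ_1(x) = -x^2 + 4x - 3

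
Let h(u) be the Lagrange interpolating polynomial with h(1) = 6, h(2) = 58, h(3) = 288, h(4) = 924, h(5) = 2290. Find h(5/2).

Evaluate each Lagrange basis at u = 5/2:
L_0(5/2) = (1/2)·(-1/2)·(-3/2)·(-5/2)/[(-1)·(-2)·(-3)·(-4)] = -5/128
L_1(5/2) = (3/2)·(-1/2)·(-3/2)·(-5/2)/[(1)·(-1)·(-2)·(-3)] = 15/32
L_2(5/2) = (3/2)·(1/2)·(-3/2)·(-5/2)/[(2)·(1)·(-1)·(-2)] = 45/64
L_3(5/2) = (3/2)·(1/2)·(-1/2)·(-5/2)/[(3)·(2)·(1)·(-1)] = -5/32
L_4(5/2) = (3/2)·(1/2)·(-1/2)·(-3/2)/[(4)·(3)·(2)·(1)] = 3/128
Sum: 6·(-5/128) + 58·(15/32) + 288·(45/64) + 924·(-5/32) + 2290·(3/128) = 555/4

555/4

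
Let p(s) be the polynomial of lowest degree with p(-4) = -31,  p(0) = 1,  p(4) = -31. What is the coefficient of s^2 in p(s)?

L_0(s) = s(s - 4) / [32] = (1/32)s^2 - (1/8)s
L_1(s) = (s + 4)(s - 4) / [-16] = -(1/16)s^2 + 1
L_2(s) = (s + 4)s / [32] = (1/32)s^2 + (1/8)s
p(s) = (-31)·L_0 + 1·L_1 + (-31)·L_2
Only the coefficient of s^2 is needed; take it from each L_i and combine:
(-31)·(1/32) + 1·(-1/16) + (-31)·(1/32) = -2

-2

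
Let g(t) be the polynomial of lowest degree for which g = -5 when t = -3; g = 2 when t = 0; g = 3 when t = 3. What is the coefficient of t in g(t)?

Build the Lagrange basis polynomials:
L_0(t) = t(t - 3) / [18] = (1/18)t^2 - (1/6)t
L_1(t) = (t + 3)(t - 3) / [-9] = -(1/9)t^2 + 1
L_2(t) = (t + 3)t / [18] = (1/18)t^2 + (1/6)t
g(t) = (-5)·L_0 + 2·L_1 + 3·L_2
Only the coefficient of t is needed; take it from each L_i and combine:
(-5)·(-1/6) + 2·(0) + 3·(1/6) = 4/3

4/3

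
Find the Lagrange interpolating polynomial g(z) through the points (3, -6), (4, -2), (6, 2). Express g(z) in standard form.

L_0(z) = (z - 4)(z - 6) / [3] = (1/3)z^2 - (10/3)z + 8
L_1(z) = (z - 3)(z - 6) / [-2] = -(1/2)z^2 + (9/2)z - 9
L_2(z) = (z - 3)(z - 4) / [6] = (1/6)z^2 - (7/6)z + 2
g(z) = (-6)·L_0 + (-2)·L_1 + 2·L_2
  (-6)·L_0(z) = -2z^2 + 20z - 48
  (-2)·L_1(z) = z^2 - 9z + 18
  2·L_2(z) = (1/3)z^2 - (7/3)z + 4
Adding term by term: -(2/3)z^2 + (26/3)z - 26

g(z) = -(2/3)z^2 + (26/3)z - 26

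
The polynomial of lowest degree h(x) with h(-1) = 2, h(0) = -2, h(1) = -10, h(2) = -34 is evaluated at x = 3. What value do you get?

-86

Evaluate each Lagrange basis at x = 3:
L_0(3) = (3)·(2)·(1)/[(-1)·(-2)·(-3)] = -1
L_1(3) = (4)·(2)·(1)/[(1)·(-1)·(-2)] = 4
L_2(3) = (4)·(3)·(1)/[(2)·(1)·(-1)] = -6
L_3(3) = (4)·(3)·(2)/[(3)·(2)·(1)] = 4
Sum: 2·(-1) + (-2)·(4) + (-10)·(-6) + (-34)·(4) = -86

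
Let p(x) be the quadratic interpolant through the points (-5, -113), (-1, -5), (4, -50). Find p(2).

-8

Evaluate each Lagrange basis at x = 2:
L_0(2) = (3)·(-2)/[(-4)·(-9)] = -1/6
L_1(2) = (7)·(-2)/[(4)·(-5)] = 7/10
L_2(2) = (7)·(3)/[(9)·(5)] = 7/15
Sum: (-113)·(-1/6) + (-5)·(7/10) + (-50)·(7/15) = -8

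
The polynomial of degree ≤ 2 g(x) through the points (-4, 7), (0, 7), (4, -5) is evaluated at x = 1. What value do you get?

41/8

L_0(1) = (1)·(-3)/[(-4)·(-8)] = -3/32
L_1(1) = (5)·(-3)/[(4)·(-4)] = 15/16
L_2(1) = (5)·(1)/[(8)·(4)] = 5/32
Sum: 7·(-3/32) + 7·(15/16) + (-5)·(5/32) = 41/8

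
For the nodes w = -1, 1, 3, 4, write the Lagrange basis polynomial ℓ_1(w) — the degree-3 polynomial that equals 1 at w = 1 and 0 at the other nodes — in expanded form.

ℓ_1(w) = (w + 1)(w - 3)(w - 4) / [(2)·(-2)·(-3)]
       = (w^3 - 6w^2 + 5w + 12) / (12)

ℓ_1(w) = (1/12)w^3 - (1/2)w^2 + (5/12)w + 1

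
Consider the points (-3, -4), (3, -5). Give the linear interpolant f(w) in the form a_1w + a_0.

f(w) = -(1/6)w - 9/2

Build the Lagrange basis polynomials:
L_0(w) = (w - 3) / [-6] = -(1/6)w + 1/2
L_1(w) = (w + 3) / [6] = (1/6)w + 1/2
f(w) = (-4)·L_0 + (-5)·L_1
  (-4)·L_0(w) = (2/3)w - 2
  (-5)·L_1(w) = -(5/6)w - 5/2
Adding term by term: -(1/6)w - 9/2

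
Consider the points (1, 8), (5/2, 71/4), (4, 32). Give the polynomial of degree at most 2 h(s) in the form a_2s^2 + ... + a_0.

L_0(s) = (s - 5/2)(s - 4) / [9/2] = (2/9)s^2 - (13/9)s + 20/9
L_1(s) = (s - 1)(s - 4) / [-9/4] = -(4/9)s^2 + (20/9)s - 16/9
L_2(s) = (s - 1)(s - 5/2) / [9/2] = (2/9)s^2 - (7/9)s + 5/9
h(s) = 8·L_0 + (71/4)·L_1 + 32·L_2
  8·L_0(s) = (16/9)s^2 - (104/9)s + 160/9
  (71/4)·L_1(s) = -(71/9)s^2 + (355/9)s - 284/9
  32·L_2(s) = (64/9)s^2 - (224/9)s + 160/9
Adding term by term: s^2 + 3s + 4

h(s) = s^2 + 3s + 4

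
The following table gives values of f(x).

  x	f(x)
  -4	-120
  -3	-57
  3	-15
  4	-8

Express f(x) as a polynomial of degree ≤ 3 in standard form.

L_0(x) = (x + 3)(x - 3)(x - 4) / [-56] = -(1/56)x^3 + (1/14)x^2 + (9/56)x - 9/14
L_1(x) = (x + 4)(x - 3)(x - 4) / [42] = (1/42)x^3 - (1/14)x^2 - (8/21)x + 8/7
L_2(x) = (x + 4)(x + 3)(x - 4) / [-42] = -(1/42)x^3 - (1/14)x^2 + (8/21)x + 8/7
L_3(x) = (x + 4)(x + 3)(x - 3) / [56] = (1/56)x^3 + (1/14)x^2 - (9/56)x - 9/14
f(x) = (-120)·L_0 + (-57)·L_1 + (-15)·L_2 + (-8)·L_3
  (-120)·L_0(x) = (15/7)x^3 - (60/7)x^2 - (135/7)x + 540/7
  (-57)·L_1(x) = -(19/14)x^3 + (57/14)x^2 + (152/7)x - 456/7
  (-15)·L_2(x) = (5/14)x^3 + (15/14)x^2 - (40/7)x - 120/7
  (-8)·L_3(x) = -(1/7)x^3 - (4/7)x^2 + (9/7)x + 36/7
Adding term by term: x^3 - 4x^2 - 2x

f(x) = x^3 - 4x^2 - 2x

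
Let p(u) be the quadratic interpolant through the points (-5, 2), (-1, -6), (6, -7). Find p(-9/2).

31/44

Using Newton's divided-difference form:
p[-5,-1] = (-6 - 2) / (-1 - (-5)) = -2
p[-1,6] = (-7 - (-6)) / (6 - (-1)) = -1/7
p[-5,-1,6] = (-1/7 - (-2)) / (6 - (-5)) = 13/77
p(-9/2) = 2 + (-2)·(1/2) + (13/77)·(1/2)·(-7/2) = 31/44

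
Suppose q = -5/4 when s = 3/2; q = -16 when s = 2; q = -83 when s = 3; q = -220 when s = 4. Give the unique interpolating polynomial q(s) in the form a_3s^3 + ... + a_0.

q(s) = -4s^3 + s^2 + 4s + 4

Build the Lagrange basis polynomials:
L_0(s) = (s - 2)(s - 3)(s - 4) / [-15/8] = -(8/15)s^3 + (24/5)s^2 - (208/15)s + 64/5
L_1(s) = (s - 3/2)(s - 3)(s - 4) / [1] = s^3 - (17/2)s^2 + (45/2)s - 18
L_2(s) = (s - 3/2)(s - 2)(s - 4) / [-3/2] = -(2/3)s^3 + 5s^2 - (34/3)s + 8
L_3(s) = (s - 3/2)(s - 2)(s - 3) / [5] = (1/5)s^3 - (13/10)s^2 + (27/10)s - 9/5
q(s) = (-5/4)·L_0 + (-16)·L_1 + (-83)·L_2 + (-220)·L_3
  (-5/4)·L_0(s) = (2/3)s^3 - 6s^2 + (52/3)s - 16
  (-16)·L_1(s) = -16s^3 + 136s^2 - 360s + 288
  (-83)·L_2(s) = (166/3)s^3 - 415s^2 + (2822/3)s - 664
  (-220)·L_3(s) = -44s^3 + 286s^2 - 594s + 396
Adding term by term: -4s^3 + s^2 + 4s + 4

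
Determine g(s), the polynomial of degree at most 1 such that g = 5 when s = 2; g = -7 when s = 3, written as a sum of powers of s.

Build the Lagrange basis polynomials:
L_0(s) = (s - 3) / [-1] = -s + 3
L_1(s) = (s - 2) / [1] = s - 2
g(s) = 5·L_0 + (-7)·L_1
  5·L_0(s) = -5s + 15
  (-7)·L_1(s) = -7s + 14
Adding term by term: -12s + 29

g(s) = -12s + 29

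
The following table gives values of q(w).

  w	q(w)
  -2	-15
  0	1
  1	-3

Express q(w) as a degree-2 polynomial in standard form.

q(w) = -4w^2 + 1

L_0(w) = w(w - 1) / [6] = (1/6)w^2 - (1/6)w
L_1(w) = (w + 2)(w - 1) / [-2] = -(1/2)w^2 - (1/2)w + 1
L_2(w) = (w + 2)w / [3] = (1/3)w^2 + (2/3)w
q(w) = (-15)·L_0 + 1·L_1 + (-3)·L_2
  (-15)·L_0(w) = -(5/2)w^2 + (5/2)w
  1·L_1(w) = -(1/2)w^2 - (1/2)w + 1
  (-3)·L_2(w) = -w^2 - 2w
Adding term by term: -4w^2 + 1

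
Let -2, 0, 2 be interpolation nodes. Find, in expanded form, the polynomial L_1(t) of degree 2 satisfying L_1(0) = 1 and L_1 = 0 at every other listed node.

L_1(t) = (t + 2)(t - 2) / [(2)·(-2)]
       = (t^2 - 4) / (-4)

L_1(t) = -(1/4)t^2 + 1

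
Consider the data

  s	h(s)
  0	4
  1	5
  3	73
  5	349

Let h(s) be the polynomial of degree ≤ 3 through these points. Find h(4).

Using Newton's divided-difference form:
h[0,1] = (5 - 4) / (1 - 0) = 1
h[1,3] = (73 - 5) / (3 - 1) = 34
h[3,5] = (349 - 73) / (5 - 3) = 138
h[0,1,3] = (34 - 1) / (3 - 0) = 11
h[1,3,5] = (138 - 34) / (5 - 1) = 26
h[0,1,3,5] = (26 - 11) / (5 - 0) = 3
h(4) = 4 + 1·(4) + 11·(4)·(3) + 3·(4)·(3)·(1) = 176

176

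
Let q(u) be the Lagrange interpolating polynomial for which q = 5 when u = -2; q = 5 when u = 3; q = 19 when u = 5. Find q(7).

L_0(7) = (4)·(2)/[(-5)·(-7)] = 8/35
L_1(7) = (9)·(2)/[(5)·(-2)] = -9/5
L_2(7) = (9)·(4)/[(7)·(2)] = 18/7
Sum: 5·(8/35) + 5·(-9/5) + 19·(18/7) = 41

41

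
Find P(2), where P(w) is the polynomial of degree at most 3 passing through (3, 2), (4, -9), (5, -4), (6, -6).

Evaluate each Lagrange basis at w = 2:
L_0(2) = (-2)·(-3)·(-4)/[(-1)·(-2)·(-3)] = 4
L_1(2) = (-1)·(-3)·(-4)/[(1)·(-1)·(-2)] = -6
L_2(2) = (-1)·(-2)·(-4)/[(2)·(1)·(-1)] = 4
L_3(2) = (-1)·(-2)·(-3)/[(3)·(2)·(1)] = -1
Sum: 2·(4) + (-9)·(-6) + (-4)·(4) + (-6)·(-1) = 52

52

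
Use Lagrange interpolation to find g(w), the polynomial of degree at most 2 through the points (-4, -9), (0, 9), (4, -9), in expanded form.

g(w) = -(9/8)w^2 + 9

Build the Lagrange basis polynomials:
L_0(w) = w(w - 4) / [32] = (1/32)w^2 - (1/8)w
L_1(w) = (w + 4)(w - 4) / [-16] = -(1/16)w^2 + 1
L_2(w) = (w + 4)w / [32] = (1/32)w^2 + (1/8)w
g(w) = (-9)·L_0 + 9·L_1 + (-9)·L_2
  (-9)·L_0(w) = -(9/32)w^2 + (9/8)w
  9·L_1(w) = -(9/16)w^2 + 9
  (-9)·L_2(w) = -(9/32)w^2 - (9/8)w
Adding term by term: -(9/8)w^2 + 9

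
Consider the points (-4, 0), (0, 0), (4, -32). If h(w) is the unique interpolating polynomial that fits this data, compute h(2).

-12

Evaluate each Lagrange basis at w = 2:
L_0(2) = (2)·(-2)/[(-4)·(-8)] = -1/8
L_1(2) = (6)·(-2)/[(4)·(-4)] = 3/4
L_2(2) = (6)·(2)/[(8)·(4)] = 3/8
Sum: 0 + 0 + (-32)·(3/8) = -12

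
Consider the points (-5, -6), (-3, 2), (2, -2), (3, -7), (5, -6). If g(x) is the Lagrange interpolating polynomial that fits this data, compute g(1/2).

2637/512

Evaluate each Lagrange basis at x = 1/2:
L_0(1/2) = (7/2)·(-3/2)·(-5/2)·(-9/2)/[(-2)·(-7)·(-8)·(-10)] = -27/512
L_1(1/2) = (11/2)·(-3/2)·(-5/2)·(-9/2)/[(2)·(-5)·(-6)·(-8)] = 99/512
L_2(1/2) = (11/2)·(7/2)·(-5/2)·(-9/2)/[(7)·(5)·(-1)·(-3)] = 33/16
L_3(1/2) = (11/2)·(7/2)·(-3/2)·(-9/2)/[(8)·(6)·(1)·(-2)] = -693/512
L_4(1/2) = (11/2)·(7/2)·(-3/2)·(-5/2)/[(10)·(8)·(3)·(2)] = 77/512
Sum: (-6)·(-27/512) + 2·(99/512) + (-2)·(33/16) + (-7)·(-693/512) + (-6)·(77/512) = 2637/512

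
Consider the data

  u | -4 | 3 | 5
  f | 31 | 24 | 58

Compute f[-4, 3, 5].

f[-4,3] = (24 - 31) / (3 - (-4)) = -1
f[3,5] = (58 - 24) / (5 - 3) = 17
f[-4,3,5] = (17 - (-1)) / (5 - (-4)) = 2

2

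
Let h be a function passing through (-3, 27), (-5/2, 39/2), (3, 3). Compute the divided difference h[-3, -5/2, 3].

2

h[-3,-5/2] = (39/2 - 27) / (-5/2 - (-3)) = -15
h[-5/2,3] = (3 - 39/2) / (3 - (-5/2)) = -3
h[-3,-5/2,3] = (-3 - (-15)) / (3 - (-3)) = 2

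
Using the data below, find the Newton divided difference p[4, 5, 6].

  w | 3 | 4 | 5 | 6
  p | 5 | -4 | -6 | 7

p[4,5] = (-6 - (-4)) / (5 - 4) = -2
p[5,6] = (7 - (-6)) / (6 - 5) = 13
p[4,5,6] = (13 - (-2)) / (6 - 4) = 15/2

15/2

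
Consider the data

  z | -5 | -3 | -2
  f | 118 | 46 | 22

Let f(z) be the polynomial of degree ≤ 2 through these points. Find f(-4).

78

Evaluate each Lagrange basis at z = -4:
L_0(-4) = (-1)·(-2)/[(-2)·(-3)] = 1/3
L_1(-4) = (1)·(-2)/[(2)·(-1)] = 1
L_2(-4) = (1)·(-1)/[(3)·(1)] = -1/3
Sum: 118·(1/3) + 46·(1) + 22·(-1/3) = 78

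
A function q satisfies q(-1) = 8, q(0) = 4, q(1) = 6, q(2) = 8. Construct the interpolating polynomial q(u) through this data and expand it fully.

q(u) = -u^3 + 3u^2 + 4

Newton's divided differences:
q[-1,0] = (4 - 8) / (0 - (-1)) = -4
q[0,1] = (6 - 4) / (1 - 0) = 2
q[1,2] = (8 - 6) / (2 - 1) = 2
q[-1,0,1] = (2 - (-4)) / (1 - (-1)) = 3
q[0,1,2] = (2 - 2) / (2 - 0) = 0
q[-1,0,1,2] = (0 - 3) / (2 - (-1)) = -1
q(u) = 8 + (-4)·(u + 1) + 3·(u + 1)u + (-1)·(u + 1)u(u - 1)
Expanding: q(u) = -u^3 + 3u^2 + 4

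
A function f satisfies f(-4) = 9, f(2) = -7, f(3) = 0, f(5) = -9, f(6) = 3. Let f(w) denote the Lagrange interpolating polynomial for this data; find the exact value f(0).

Evaluate each Lagrange basis at w = 0:
L_0(0) = (-2)·(-3)·(-5)·(-6)/[(-6)·(-7)·(-9)·(-10)] = 1/21
L_1(0) = (4)·(-3)·(-5)·(-6)/[(6)·(-1)·(-3)·(-4)] = 5
L_2(0) = (4)·(-2)·(-5)·(-6)/[(7)·(1)·(-2)·(-3)] = -40/7
L_3(0) = (4)·(-2)·(-3)·(-6)/[(9)·(3)·(2)·(-1)] = 8/3
L_4(0) = (4)·(-2)·(-3)·(-5)/[(10)·(4)·(3)·(1)] = -1
Sum: 9·(1/21) + (-7)·(5) + 0 + (-9)·(8/3) + 3·(-1) = -431/7

-431/7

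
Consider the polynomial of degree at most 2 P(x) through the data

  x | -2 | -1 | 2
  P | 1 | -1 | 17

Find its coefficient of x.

L_0(x) = (x + 1)(x - 2) / [4] = (1/4)x^2 - (1/4)x - 1/2
L_1(x) = (x + 2)(x - 2) / [-3] = -(1/3)x^2 + 4/3
L_2(x) = (x + 2)(x + 1) / [12] = (1/12)x^2 + (1/4)x + 1/6
P(x) = 1·L_0 + (-1)·L_1 + 17·L_2
Only the coefficient of x is needed; take it from each L_i and combine:
1·(-1/4) + (-1)·(0) + 17·(1/4) = 4

4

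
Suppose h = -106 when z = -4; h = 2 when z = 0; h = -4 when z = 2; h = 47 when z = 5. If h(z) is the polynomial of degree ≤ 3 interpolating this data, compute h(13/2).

1147/8

L_0(13/2) = (13/2)·(9/2)·(3/2)/[(-4)·(-6)·(-9)] = -13/64
L_1(13/2) = (21/2)·(9/2)·(3/2)/[(4)·(-2)·(-5)] = 567/320
L_2(13/2) = (21/2)·(13/2)·(3/2)/[(6)·(2)·(-3)] = -91/32
L_3(13/2) = (21/2)·(13/2)·(9/2)/[(9)·(5)·(3)] = 91/40
Sum: (-106)·(-13/64) + 2·(567/320) + (-4)·(-91/32) + 47·(91/40) = 1147/8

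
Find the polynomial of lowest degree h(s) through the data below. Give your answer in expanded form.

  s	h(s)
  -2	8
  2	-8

Build the Lagrange basis polynomials:
L_0(s) = (s - 2) / [-4] = -(1/4)s + 1/2
L_1(s) = (s + 2) / [4] = (1/4)s + 1/2
h(s) = 8·L_0 + (-8)·L_1
  8·L_0(s) = -2s + 4
  (-8)·L_1(s) = -2s - 4
Adding term by term: -4s

h(s) = -4s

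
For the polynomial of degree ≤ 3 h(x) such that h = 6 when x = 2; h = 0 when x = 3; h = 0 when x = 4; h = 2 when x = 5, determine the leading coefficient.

Build the Lagrange basis polynomials:
L_0(x) = (x - 3)(x - 4)(x - 5) / [-6] = -(1/6)x^3 + 2x^2 - (47/6)x + 10
L_1(x) = (x - 2)(x - 4)(x - 5) / [2] = (1/2)x^3 - (11/2)x^2 + 19x - 20
L_2(x) = (x - 2)(x - 3)(x - 5) / [-2] = -(1/2)x^3 + 5x^2 - (31/2)x + 15
L_3(x) = (x - 2)(x - 3)(x - 4) / [6] = (1/6)x^3 - (3/2)x^2 + (13/3)x - 4
h(x) = 6·L_0 + 0·L_1 + 0·L_2 + 2·L_3
Only the coefficient of x^3 is needed; take it from each L_i and combine:
6·(-1/6) + 0·(1/2) + 0·(-1/2) + 2·(1/6) = -2/3

-2/3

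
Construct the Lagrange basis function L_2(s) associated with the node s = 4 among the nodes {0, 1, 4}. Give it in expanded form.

L_2(s) = (1/12)s^2 - (1/12)s

L_2(s) = s(s - 1) / [(4)·(3)]
       = (s^2 - s) / (12)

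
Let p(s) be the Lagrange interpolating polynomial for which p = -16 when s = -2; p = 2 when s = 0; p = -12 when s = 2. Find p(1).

Evaluate each Lagrange basis at s = 1:
L_0(1) = (1)·(-1)/[(-2)·(-4)] = -1/8
L_1(1) = (3)·(-1)/[(2)·(-2)] = 3/4
L_2(1) = (3)·(1)/[(4)·(2)] = 3/8
Sum: (-16)·(-1/8) + 2·(3/4) + (-12)·(3/8) = -1

-1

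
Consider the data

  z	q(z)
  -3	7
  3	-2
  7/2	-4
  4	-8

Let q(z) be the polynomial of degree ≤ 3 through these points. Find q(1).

-569/91

Evaluate each Lagrange basis at z = 1:
L_0(1) = (-2)·(-5/2)·(-3)/[(-6)·(-13/2)·(-7)] = 5/91
L_1(1) = (4)·(-5/2)·(-3)/[(6)·(-1/2)·(-1)] = 10
L_2(1) = (4)·(-2)·(-3)/[(13/2)·(1/2)·(-1/2)] = -192/13
L_3(1) = (4)·(-2)·(-5/2)/[(7)·(1)·(1/2)] = 40/7
Sum: 7·(5/91) + (-2)·(10) + (-4)·(-192/13) + (-8)·(40/7) = -569/91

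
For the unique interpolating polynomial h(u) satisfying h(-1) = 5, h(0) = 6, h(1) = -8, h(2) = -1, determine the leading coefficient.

Build the Lagrange basis polynomials:
L_0(u) = u(u - 1)(u - 2) / [-6] = -(1/6)u^3 + (1/2)u^2 - (1/3)u
L_1(u) = (u + 1)(u - 1)(u - 2) / [2] = (1/2)u^3 - u^2 - (1/2)u + 1
L_2(u) = (u + 1)u(u - 2) / [-2] = -(1/2)u^3 + (1/2)u^2 + u
L_3(u) = (u + 1)u(u - 1) / [6] = (1/6)u^3 - (1/6)u
h(u) = 5·L_0 + 6·L_1 + (-8)·L_2 + (-1)·L_3
Only the coefficient of u^3 is needed; take it from each L_i and combine:
5·(-1/6) + 6·(1/2) + (-8)·(-1/2) + (-1)·(1/6) = 6

6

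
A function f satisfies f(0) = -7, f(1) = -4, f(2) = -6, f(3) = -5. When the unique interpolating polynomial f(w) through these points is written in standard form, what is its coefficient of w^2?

-13/2

Build the Lagrange basis polynomials:
L_0(w) = (w - 1)(w - 2)(w - 3) / [-6] = -(1/6)w^3 + w^2 - (11/6)w + 1
L_1(w) = w(w - 2)(w - 3) / [2] = (1/2)w^3 - (5/2)w^2 + 3w
L_2(w) = w(w - 1)(w - 3) / [-2] = -(1/2)w^3 + 2w^2 - (3/2)w
L_3(w) = w(w - 1)(w - 2) / [6] = (1/6)w^3 - (1/2)w^2 + (1/3)w
f(w) = (-7)·L_0 + (-4)·L_1 + (-6)·L_2 + (-5)·L_3
Only the coefficient of w^2 is needed; take it from each L_i and combine:
(-7)·(1) + (-4)·(-5/2) + (-6)·(2) + (-5)·(-1/2) = -13/2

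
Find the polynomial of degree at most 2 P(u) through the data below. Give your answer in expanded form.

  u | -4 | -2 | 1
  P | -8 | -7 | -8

L_0(u) = (u + 2)(u - 1) / [10] = (1/10)u^2 + (1/10)u - 1/5
L_1(u) = (u + 4)(u - 1) / [-6] = -(1/6)u^2 - (1/2)u + 2/3
L_2(u) = (u + 4)(u + 2) / [15] = (1/15)u^2 + (2/5)u + 8/15
P(u) = (-8)·L_0 + (-7)·L_1 + (-8)·L_2
  (-8)·L_0(u) = -(4/5)u^2 - (4/5)u + 8/5
  (-7)·L_1(u) = (7/6)u^2 + (7/2)u - 14/3
  (-8)·L_2(u) = -(8/15)u^2 - (16/5)u - 64/15
Adding term by term: -(1/6)u^2 - (1/2)u - 22/3

P(u) = -(1/6)u^2 - (1/2)u - 22/3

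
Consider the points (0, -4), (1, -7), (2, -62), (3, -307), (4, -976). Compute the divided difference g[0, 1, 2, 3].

-23

g[0,1] = (-7 - (-4)) / (1 - 0) = -3
g[1,2] = (-62 - (-7)) / (2 - 1) = -55
g[2,3] = (-307 - (-62)) / (3 - 2) = -245
g[0,1,2] = (-55 - (-3)) / (2 - 0) = -26
g[1,2,3] = (-245 - (-55)) / (3 - 1) = -95
g[0,1,2,3] = (-95 - (-26)) / (3 - 0) = -23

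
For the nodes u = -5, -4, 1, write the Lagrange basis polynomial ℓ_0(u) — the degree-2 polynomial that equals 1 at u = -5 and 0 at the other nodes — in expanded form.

ℓ_0(u) = (1/6)u^2 + (1/2)u - 2/3

ℓ_0(u) = (u + 4)(u - 1) / [(-1)·(-6)]
       = (u^2 + 3u - 4) / (6)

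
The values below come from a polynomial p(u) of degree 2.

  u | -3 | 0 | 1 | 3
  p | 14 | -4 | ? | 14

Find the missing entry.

The 3 known values determine p uniquely (degree ≤ 2).
Evaluate each Lagrange basis at u = 1:
L_0(1) = (1)·(-2)/[(-3)·(-6)] = -1/9
L_1(1) = (4)·(-2)/[(3)·(-3)] = 8/9
L_2(1) = (4)·(1)/[(6)·(3)] = 2/9
Sum: 14·(-1/9) + (-4)·(8/9) + 14·(2/9) = -2

-2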